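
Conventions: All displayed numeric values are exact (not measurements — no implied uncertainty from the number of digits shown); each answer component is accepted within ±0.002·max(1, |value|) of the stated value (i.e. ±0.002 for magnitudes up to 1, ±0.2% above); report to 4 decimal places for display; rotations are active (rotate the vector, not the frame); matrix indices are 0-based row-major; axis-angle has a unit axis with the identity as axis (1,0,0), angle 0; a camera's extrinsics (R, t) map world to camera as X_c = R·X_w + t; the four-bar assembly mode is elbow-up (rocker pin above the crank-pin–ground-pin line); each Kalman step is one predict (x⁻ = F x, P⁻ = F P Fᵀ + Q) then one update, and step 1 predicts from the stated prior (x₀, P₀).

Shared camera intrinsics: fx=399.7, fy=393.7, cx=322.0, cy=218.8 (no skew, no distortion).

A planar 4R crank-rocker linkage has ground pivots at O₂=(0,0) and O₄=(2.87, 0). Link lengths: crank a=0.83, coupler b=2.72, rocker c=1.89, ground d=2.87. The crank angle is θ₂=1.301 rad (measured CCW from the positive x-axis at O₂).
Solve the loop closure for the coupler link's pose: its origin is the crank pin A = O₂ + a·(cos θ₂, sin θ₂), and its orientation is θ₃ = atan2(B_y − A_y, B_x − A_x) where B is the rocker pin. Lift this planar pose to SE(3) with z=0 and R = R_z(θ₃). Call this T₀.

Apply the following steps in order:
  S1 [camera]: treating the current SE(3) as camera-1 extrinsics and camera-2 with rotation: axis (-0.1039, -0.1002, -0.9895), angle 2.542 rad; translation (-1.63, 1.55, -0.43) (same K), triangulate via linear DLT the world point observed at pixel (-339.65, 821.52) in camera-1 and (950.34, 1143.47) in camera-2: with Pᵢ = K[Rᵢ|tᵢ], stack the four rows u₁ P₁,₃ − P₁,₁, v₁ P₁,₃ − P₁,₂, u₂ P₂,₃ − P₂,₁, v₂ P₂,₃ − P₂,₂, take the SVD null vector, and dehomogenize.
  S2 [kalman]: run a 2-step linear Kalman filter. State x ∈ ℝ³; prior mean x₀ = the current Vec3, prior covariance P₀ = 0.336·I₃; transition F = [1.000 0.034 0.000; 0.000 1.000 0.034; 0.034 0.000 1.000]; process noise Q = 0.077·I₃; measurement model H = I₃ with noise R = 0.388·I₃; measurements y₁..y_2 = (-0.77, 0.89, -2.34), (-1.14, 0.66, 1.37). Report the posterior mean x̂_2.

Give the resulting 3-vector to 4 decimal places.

source (fourbar_fk): coupler pose = R=[0.9172 -0.3984 0.0000; 0.3984 0.9172 0.0000; 0.0000 0.0000 1.0000], t=(0.2212, 0.8000, 0.0000)
after S1 (triangulate): (-1.5911, 1.7842, 1.1774)
after S2 (kf_track): (-1.1184, 1.0511, 0.1552)

result = (-1.1184, 1.0511, 0.1552)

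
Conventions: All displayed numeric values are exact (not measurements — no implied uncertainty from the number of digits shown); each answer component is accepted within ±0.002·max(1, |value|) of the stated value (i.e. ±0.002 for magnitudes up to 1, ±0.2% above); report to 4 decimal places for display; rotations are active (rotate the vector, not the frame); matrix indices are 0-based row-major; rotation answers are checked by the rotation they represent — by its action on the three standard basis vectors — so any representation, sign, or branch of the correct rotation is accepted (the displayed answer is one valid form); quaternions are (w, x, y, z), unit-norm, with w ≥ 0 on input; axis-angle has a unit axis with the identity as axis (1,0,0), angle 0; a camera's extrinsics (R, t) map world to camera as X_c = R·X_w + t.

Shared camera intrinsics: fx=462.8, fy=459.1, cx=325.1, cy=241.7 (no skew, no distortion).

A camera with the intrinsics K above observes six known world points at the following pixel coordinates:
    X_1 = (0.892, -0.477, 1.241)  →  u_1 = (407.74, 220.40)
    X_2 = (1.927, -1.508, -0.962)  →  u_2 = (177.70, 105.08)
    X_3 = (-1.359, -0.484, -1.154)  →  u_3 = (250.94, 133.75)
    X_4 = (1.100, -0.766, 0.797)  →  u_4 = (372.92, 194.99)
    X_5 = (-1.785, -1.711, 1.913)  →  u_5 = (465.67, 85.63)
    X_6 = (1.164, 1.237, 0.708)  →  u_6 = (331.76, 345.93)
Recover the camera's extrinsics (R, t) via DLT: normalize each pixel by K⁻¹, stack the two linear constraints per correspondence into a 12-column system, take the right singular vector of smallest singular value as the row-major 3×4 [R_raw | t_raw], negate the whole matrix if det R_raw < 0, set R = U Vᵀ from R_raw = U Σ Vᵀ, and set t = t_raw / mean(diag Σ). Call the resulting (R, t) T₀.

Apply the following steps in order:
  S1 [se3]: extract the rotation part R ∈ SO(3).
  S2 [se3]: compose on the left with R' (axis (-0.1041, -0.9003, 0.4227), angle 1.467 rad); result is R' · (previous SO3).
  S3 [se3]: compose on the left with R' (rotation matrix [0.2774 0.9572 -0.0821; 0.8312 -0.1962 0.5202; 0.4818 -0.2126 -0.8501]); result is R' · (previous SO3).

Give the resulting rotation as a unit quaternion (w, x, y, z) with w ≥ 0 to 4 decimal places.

source (pnp_recover): camera pose = R=[-0.1242 -0.1597 0.9793; 0.4334 0.8791 0.1983; -0.8926 0.4491 -0.0399], t=(-0.2700, -0.4500, 6.1601)
after S1 (rot_of_se3): [-0.1242 -0.1597 0.9793; 0.4334 0.8791 0.1983; -0.8926 0.4491 -0.0399]
after S2 (compose_so3): [0.6746 -0.7337 0.0816; 0.5092 0.5425 0.6681; -0.5344 -0.4091 0.7396]
after S3 (compose_so3): [0.7185 0.3494 0.6014; 0.1828 -0.9291 0.3214; 0.6711 -0.1210 -0.7314]

rotation (quat) = (0.1203, -0.9191, -0.1448, -0.3461)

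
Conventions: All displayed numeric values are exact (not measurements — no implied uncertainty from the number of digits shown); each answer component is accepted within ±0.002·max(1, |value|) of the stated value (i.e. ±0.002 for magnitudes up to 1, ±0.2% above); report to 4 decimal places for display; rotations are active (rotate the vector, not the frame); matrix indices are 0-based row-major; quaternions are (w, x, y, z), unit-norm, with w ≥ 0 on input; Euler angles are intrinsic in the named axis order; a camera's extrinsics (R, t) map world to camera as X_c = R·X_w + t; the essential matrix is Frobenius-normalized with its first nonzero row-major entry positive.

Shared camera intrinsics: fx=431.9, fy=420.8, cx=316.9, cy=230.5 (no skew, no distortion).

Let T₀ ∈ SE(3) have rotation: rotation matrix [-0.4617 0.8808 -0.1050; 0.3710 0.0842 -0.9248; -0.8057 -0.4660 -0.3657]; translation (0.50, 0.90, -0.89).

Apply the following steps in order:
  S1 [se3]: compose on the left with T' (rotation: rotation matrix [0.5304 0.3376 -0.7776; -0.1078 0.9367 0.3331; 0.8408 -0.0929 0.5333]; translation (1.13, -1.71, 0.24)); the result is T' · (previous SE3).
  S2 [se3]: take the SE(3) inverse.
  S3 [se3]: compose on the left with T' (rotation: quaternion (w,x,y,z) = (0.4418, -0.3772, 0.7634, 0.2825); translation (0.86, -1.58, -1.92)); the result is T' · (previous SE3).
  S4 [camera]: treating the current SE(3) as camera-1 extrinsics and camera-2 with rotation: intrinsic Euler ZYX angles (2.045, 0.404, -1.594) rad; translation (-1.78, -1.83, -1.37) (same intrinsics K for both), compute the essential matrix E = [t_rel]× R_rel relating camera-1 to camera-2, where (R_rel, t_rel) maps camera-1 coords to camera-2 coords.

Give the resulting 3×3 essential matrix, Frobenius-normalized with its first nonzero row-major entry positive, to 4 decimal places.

after S1 (compose_se3): R=[0.5068 0.8580 -0.0836; 0.1289 -0.1713 -0.9768; -0.8523 0.4843 -0.1974], t=(2.3911, -1.2173, 0.1022)
after S2 (invert_se3): R=[0.5068 0.1289 -0.8523; 0.8580 -0.1713 0.4843; -0.0836 -0.9768 -0.1974], t=(-0.9679, -2.3095, -0.9691)
after S3 (compose_se3): R=[-0.9116 -0.3512 -0.2138; 0.2476 -0.8841 0.3964; -0.3282 0.3084 0.8929], t=(2.6340, -3.2889, -0.8512)
after S4 (essential): [0.0700 -0.0333 0.0951; -0.4161 -0.5696 0.0485; -0.3712 0.2266 -0.5439]

matrix = [0.0700 -0.0333 0.0951; -0.4161 -0.5696 0.0485; -0.3712 0.2266 -0.5439]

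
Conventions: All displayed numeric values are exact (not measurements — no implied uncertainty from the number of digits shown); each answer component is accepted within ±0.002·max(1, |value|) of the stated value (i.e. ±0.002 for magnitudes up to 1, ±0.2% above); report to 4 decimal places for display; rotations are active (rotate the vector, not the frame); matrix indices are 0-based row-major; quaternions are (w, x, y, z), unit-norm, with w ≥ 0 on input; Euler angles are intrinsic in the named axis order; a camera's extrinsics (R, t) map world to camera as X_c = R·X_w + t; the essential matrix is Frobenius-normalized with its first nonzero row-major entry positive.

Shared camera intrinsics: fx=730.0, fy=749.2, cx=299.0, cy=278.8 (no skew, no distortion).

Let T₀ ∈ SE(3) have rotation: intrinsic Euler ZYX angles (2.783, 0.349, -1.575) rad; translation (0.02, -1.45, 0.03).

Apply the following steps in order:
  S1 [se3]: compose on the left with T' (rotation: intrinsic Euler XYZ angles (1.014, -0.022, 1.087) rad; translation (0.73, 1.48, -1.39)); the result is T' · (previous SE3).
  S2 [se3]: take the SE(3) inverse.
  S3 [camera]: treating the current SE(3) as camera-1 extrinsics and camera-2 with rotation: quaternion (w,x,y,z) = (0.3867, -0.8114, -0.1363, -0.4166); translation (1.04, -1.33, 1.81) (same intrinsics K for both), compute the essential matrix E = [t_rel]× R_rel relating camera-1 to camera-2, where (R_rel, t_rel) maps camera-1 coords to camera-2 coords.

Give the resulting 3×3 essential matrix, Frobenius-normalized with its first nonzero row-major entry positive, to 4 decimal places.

after S1 (compose_se3): R=[-0.6936 0.2730 0.6667; -0.0273 0.9148 -0.4030; -0.7199 -0.2976 -0.6270], t=(2.0219, 1.0833, -1.9167)
after S2 (invert_se3): R=[-0.6936 -0.0273 -0.7199; 0.2730 0.9148 -0.2976; 0.6667 -0.4030 -0.6270], t=(0.0521, -2.1135, -2.1133)
after S3 (essential): [0.3372 0.4675 -0.3363; -0.3293 0.2638 -0.2987; -0.5154 0.0390 -0.1420]

matrix = [0.3372 0.4675 -0.3363; -0.3293 0.2638 -0.2987; -0.5154 0.0390 -0.1420]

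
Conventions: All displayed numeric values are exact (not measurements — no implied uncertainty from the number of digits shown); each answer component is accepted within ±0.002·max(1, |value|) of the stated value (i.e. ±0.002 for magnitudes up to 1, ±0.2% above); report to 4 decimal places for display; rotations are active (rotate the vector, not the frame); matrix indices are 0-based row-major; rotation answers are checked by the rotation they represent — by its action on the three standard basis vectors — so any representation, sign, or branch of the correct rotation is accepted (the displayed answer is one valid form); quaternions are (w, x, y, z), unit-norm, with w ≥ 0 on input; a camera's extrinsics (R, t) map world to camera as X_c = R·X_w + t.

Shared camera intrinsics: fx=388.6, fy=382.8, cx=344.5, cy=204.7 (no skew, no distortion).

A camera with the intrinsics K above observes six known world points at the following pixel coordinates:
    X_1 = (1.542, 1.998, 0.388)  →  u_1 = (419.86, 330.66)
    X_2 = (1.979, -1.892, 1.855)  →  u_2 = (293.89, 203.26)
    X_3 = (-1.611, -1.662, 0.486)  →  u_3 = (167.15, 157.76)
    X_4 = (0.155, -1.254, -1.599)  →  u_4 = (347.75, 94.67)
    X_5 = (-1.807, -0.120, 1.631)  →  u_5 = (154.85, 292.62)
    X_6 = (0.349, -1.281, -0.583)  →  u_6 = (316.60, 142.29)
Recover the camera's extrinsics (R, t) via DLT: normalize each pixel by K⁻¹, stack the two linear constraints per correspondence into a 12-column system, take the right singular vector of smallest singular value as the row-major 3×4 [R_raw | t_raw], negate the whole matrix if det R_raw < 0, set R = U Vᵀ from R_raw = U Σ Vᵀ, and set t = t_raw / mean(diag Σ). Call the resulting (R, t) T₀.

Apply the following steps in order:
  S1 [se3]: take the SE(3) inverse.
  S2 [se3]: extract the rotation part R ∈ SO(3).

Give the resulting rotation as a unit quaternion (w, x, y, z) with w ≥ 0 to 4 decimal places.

source (pnp_recover): camera pose = R=[0.6387 0.4724 -0.6073; -0.0024 0.7905 0.6124; 0.7694 -0.3897 0.5061], t=(-0.4301, 0.3301, 5.9114)
after S1 (invert_se3): R=[0.6387 -0.0024 0.7694; 0.4724 0.7905 -0.3897; -0.6073 0.6124 0.5061], t=(-4.2728, 2.2459, -3.4551)
after S2 (rot_of_se3): [0.6387 -0.0024 0.7694; 0.4724 0.7905 -0.3897; -0.6073 0.6124 0.5061]

rotation (quat) = (0.8566, 0.2925, 0.4018, 0.1386)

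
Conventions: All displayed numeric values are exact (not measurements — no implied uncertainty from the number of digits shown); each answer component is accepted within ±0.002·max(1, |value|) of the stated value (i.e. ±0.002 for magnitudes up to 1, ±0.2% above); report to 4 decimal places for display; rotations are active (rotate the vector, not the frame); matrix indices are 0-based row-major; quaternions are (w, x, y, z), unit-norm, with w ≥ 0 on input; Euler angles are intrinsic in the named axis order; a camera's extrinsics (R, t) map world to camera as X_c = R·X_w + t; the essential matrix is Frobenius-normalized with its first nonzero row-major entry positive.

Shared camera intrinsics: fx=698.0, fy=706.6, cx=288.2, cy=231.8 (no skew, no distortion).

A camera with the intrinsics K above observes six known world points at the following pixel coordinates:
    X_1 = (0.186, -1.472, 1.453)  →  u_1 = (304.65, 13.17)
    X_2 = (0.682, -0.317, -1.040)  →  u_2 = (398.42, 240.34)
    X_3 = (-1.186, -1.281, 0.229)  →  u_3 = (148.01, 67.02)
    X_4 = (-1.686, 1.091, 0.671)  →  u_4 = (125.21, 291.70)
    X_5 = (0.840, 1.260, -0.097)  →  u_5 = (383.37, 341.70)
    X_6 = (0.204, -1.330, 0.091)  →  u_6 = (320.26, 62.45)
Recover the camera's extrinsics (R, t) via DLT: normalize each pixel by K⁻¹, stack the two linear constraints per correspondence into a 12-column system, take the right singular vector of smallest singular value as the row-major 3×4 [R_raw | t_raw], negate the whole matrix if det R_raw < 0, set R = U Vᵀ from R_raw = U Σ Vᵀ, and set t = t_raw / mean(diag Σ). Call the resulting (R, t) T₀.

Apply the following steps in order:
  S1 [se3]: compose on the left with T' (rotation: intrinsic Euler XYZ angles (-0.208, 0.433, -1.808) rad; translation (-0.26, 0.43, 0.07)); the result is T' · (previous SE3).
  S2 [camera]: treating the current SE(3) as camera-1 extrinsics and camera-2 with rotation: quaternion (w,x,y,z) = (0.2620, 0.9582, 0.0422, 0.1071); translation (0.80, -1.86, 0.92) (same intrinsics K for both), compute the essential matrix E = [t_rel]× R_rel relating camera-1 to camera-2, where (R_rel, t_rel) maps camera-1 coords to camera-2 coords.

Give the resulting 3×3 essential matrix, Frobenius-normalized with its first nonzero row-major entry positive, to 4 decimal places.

source (pnp_recover): camera pose = R=[0.9983 0.0009 -0.0589; -0.0276 0.8905 -0.4542; 0.0520 0.4550 0.8890], t=(0.0600, -0.1100, 6.1099)
after S1 (compose_se3): R=[-0.2154 0.9764 -0.0152; -0.9107 -0.1953 0.3641; 0.3525 0.0923 0.9312], t=(2.1938, 1.5540, 5.5529)
after S2 (essential): [0.6875 -0.1412 0.0284; -0.0725 -0.5208 0.2723; 0.1430 0.3236 -0.1755]

matrix = [0.6875 -0.1412 0.0284; -0.0725 -0.5208 0.2723; 0.1430 0.3236 -0.1755]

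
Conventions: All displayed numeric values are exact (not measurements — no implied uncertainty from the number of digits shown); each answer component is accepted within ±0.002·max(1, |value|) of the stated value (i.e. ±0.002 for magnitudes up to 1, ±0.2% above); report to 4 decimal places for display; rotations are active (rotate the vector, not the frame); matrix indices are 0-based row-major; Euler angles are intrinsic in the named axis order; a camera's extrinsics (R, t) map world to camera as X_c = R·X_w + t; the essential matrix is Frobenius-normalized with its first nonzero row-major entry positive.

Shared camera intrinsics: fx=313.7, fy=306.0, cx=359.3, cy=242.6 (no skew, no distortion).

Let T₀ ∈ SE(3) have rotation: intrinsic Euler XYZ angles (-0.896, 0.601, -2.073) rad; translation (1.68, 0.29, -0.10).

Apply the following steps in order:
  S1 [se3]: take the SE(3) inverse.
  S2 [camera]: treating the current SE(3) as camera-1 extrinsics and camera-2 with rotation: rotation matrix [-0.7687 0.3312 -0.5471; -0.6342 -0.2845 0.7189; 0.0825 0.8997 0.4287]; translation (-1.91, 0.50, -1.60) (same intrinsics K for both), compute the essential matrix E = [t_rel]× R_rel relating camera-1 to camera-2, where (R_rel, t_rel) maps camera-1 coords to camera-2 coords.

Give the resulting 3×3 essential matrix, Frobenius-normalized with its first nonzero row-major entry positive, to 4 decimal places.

matrix = [0.2458 0.0240 -0.1725; 0.0918 -0.1258 0.6730; -0.6563 0.0140 0.0337]

after S1 (invert_se3): R=[-0.3970 -0.3351 0.8545; 0.7229 -0.6877 0.0662; 0.5655 0.6440 0.5153], t=(0.8496, -1.0085, -1.0852)
after S2 (essential): [0.2458 0.0240 -0.1725; 0.0918 -0.1258 0.6730; -0.6563 0.0140 0.0337]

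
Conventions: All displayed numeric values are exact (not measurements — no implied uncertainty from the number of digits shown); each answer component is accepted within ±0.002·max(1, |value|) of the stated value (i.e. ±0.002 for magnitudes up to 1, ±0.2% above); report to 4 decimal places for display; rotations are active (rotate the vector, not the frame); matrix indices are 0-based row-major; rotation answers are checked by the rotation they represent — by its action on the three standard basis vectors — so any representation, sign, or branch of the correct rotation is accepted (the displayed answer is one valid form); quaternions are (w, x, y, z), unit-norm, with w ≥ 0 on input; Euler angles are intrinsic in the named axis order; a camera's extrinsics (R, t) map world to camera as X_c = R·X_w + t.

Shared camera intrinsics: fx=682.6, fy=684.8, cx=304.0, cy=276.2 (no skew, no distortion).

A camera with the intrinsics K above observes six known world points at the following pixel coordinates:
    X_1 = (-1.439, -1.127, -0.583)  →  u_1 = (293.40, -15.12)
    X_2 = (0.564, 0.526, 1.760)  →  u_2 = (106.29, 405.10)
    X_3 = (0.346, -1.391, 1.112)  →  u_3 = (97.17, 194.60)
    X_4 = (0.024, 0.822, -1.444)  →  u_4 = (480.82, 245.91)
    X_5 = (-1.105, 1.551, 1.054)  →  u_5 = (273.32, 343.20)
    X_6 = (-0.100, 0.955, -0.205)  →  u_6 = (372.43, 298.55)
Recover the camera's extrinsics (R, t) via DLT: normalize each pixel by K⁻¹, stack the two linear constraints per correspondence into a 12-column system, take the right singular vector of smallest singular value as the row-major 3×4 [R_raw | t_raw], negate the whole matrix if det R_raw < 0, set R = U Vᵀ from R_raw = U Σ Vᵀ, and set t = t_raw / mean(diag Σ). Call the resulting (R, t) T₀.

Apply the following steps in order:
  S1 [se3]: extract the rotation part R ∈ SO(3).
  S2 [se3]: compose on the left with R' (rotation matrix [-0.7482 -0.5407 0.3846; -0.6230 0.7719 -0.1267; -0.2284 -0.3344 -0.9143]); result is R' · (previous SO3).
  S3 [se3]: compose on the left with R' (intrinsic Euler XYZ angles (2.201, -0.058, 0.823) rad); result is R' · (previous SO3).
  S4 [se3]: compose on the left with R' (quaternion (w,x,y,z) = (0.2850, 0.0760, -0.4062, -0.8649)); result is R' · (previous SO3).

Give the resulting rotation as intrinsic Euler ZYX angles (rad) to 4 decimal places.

rotation (euler_zyx) = (1.1844, -1.1110, -2.6526)

source (pnp_recover): camera pose = R=[-0.1050 0.5076 -0.8552; 0.6449 0.6894 0.3300; 0.7571 -0.5168 -0.3997], t=(-0.1600, -0.3600, 5.5799)
after S1 (rot_of_se3): [-0.1050 0.5076 -0.8552; 0.6449 0.6894 0.3300; 0.7571 -0.5168 -0.3997]
after S2 (compose_so3): [0.0210 -0.9513 0.3077; 0.4673 0.2814 0.8381; -0.8839 0.1261 0.4504]
after S3 (compose_so3): [-0.2765 -0.8591 -0.4307; 0.5319 0.2365 -0.8131; 0.8004 -0.4539 0.3916]
after S4 (compose_so3): [0.1672 0.9764 -0.1370; 0.4111 0.0572 0.9098; 0.8961 -0.2085 -0.3918]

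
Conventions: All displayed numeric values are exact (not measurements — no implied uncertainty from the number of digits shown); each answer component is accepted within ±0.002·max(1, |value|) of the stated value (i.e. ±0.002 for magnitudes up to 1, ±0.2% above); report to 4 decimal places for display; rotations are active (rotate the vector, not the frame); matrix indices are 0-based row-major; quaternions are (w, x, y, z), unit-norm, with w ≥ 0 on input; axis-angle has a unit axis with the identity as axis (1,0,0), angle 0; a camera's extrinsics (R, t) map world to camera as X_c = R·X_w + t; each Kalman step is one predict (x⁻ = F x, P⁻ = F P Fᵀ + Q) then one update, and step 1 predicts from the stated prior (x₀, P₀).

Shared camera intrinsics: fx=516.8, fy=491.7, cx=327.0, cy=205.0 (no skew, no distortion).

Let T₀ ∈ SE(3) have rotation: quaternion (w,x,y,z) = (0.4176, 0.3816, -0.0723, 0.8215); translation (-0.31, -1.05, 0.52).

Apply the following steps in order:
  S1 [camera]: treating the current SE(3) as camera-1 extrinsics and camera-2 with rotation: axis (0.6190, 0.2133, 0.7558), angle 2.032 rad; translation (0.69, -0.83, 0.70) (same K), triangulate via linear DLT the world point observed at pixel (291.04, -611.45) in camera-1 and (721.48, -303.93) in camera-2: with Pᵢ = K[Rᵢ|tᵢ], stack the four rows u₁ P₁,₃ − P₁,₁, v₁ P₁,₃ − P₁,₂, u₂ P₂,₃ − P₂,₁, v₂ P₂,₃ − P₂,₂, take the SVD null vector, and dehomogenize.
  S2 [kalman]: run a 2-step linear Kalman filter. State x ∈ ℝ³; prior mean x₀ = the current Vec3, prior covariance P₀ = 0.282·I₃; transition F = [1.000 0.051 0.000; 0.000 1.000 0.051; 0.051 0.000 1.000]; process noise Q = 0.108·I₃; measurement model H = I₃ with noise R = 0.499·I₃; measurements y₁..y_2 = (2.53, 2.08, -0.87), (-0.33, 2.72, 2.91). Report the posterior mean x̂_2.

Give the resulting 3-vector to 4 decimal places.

after S1 (triangulate): (-0.3161, 0.9931, 1.4589)
after S2 (kf_track): (0.5301, 2.0192, 1.4590)

result = (0.5301, 2.0192, 1.4590)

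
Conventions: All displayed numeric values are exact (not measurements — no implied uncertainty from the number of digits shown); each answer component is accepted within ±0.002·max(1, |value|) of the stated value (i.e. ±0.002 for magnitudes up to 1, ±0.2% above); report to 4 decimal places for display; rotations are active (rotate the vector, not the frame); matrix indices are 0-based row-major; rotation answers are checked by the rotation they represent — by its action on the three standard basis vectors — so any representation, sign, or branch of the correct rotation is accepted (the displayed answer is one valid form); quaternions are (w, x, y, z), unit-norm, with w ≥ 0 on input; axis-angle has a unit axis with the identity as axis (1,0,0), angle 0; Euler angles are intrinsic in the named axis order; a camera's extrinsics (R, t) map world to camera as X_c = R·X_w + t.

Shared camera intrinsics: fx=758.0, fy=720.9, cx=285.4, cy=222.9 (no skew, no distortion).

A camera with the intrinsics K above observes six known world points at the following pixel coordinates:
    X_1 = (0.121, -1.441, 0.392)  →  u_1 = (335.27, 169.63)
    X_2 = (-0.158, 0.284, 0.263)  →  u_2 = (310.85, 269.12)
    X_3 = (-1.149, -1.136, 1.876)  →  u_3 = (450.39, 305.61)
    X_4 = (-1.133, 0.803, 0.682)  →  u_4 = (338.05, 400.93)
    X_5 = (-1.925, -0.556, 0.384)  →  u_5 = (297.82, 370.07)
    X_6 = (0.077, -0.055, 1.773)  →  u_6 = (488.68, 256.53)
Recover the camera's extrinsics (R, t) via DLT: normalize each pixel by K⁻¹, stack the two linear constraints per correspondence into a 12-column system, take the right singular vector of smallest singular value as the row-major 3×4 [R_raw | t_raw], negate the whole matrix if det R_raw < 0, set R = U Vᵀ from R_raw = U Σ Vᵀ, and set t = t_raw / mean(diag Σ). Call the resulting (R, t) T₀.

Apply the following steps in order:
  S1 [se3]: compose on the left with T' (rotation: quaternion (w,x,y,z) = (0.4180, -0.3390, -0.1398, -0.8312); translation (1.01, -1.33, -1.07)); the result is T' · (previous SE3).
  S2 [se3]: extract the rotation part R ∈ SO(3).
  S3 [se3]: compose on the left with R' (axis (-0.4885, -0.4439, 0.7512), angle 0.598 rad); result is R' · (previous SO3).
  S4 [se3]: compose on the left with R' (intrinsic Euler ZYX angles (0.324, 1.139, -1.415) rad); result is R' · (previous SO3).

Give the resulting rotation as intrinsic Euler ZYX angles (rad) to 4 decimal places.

rotation (euler_zyx) = (-1.5749, -1.0664, -0.3105)

source (pnp_recover): camera pose = R=[0.1508 -0.0753 0.9857; -0.8816 0.4408 0.1686; -0.4472 -0.8944 0.0001], t=(0.0001, 0.1000, 6.5608)
after S1 (compose_se3): R=[-0.9593 -0.0197 -0.2816; 0.2179 -0.6857 -0.6945; -0.1794 -0.7276 0.6621], t=(4.0193, 1.9926, 3.7215)
after S2 (rot_of_se3): [-0.9593 -0.0197 -0.2816; 0.2179 -0.6857 -0.6945; -0.1794 -0.7276 0.6621]
after S3 (compose_so3): [-0.8603 0.4752 -0.1844; -0.2932 -0.7573 -0.5836; -0.4170 -0.4480 0.7908]
after S4 (compose_so3): [-0.0020 0.9511 0.3090; -0.4833 -0.2714 0.8323; 0.8755 -0.1476 0.4602]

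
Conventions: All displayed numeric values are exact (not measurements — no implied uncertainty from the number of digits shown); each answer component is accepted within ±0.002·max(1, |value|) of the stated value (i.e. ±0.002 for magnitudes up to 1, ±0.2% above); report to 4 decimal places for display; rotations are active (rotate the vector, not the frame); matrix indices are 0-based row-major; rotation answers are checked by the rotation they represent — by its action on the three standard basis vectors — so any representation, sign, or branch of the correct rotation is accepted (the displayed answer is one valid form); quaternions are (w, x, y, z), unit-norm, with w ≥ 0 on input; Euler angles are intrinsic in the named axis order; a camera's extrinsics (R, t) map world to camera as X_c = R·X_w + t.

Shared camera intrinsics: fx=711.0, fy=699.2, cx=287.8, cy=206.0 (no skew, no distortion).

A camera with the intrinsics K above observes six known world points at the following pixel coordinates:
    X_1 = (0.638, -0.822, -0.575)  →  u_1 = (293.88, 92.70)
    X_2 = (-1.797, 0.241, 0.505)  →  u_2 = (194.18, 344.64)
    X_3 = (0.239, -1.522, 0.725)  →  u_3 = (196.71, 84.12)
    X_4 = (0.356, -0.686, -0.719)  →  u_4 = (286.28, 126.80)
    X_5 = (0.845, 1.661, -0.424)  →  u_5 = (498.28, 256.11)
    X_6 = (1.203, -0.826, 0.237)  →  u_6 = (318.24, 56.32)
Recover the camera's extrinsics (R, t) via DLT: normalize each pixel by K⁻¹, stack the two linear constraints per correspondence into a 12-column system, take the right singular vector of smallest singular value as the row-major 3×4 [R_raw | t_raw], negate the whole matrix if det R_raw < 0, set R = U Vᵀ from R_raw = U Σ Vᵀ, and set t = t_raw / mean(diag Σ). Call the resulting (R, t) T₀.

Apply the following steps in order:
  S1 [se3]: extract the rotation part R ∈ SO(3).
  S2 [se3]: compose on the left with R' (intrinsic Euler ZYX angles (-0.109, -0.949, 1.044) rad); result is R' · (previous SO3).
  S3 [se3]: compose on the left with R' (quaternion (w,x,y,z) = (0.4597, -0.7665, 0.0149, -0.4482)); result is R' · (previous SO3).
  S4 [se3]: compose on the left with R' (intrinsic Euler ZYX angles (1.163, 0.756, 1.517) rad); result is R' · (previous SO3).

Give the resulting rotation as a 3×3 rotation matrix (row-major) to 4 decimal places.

source (pnp_recover): camera pose = R=[0.6635 0.7315 -0.1570; -0.7471 0.6593 -0.0850; 0.0413 0.1737 0.9839], t=(0.1400, -0.0200, 6.7895)
after S1 (rot_of_se3): [0.6635 0.7315 -0.1570; -0.7471 0.6593 -0.0850; 0.0413 0.1737 0.9839]
after S2 (compose_so3): [0.8444 -0.0877 -0.5284; -0.5062 0.1920 -0.8408; 0.1752 0.9775 0.1177]
after S3 (compose_so3): [0.4305 0.7073 -0.5606; 0.0459 0.6032 0.7963; 0.9014 -0.3686 0.2272]
after S4 (compose_so3): [0.9739 -0.0050 0.2269; -0.0090 0.9981 0.0610; -0.2267 -0.0614 0.9720]

rotation (matrix) = ((0.9739, -0.0050, 0.2269), (-0.0090, 0.9981, 0.0610), (-0.2267, -0.0614, 0.9720))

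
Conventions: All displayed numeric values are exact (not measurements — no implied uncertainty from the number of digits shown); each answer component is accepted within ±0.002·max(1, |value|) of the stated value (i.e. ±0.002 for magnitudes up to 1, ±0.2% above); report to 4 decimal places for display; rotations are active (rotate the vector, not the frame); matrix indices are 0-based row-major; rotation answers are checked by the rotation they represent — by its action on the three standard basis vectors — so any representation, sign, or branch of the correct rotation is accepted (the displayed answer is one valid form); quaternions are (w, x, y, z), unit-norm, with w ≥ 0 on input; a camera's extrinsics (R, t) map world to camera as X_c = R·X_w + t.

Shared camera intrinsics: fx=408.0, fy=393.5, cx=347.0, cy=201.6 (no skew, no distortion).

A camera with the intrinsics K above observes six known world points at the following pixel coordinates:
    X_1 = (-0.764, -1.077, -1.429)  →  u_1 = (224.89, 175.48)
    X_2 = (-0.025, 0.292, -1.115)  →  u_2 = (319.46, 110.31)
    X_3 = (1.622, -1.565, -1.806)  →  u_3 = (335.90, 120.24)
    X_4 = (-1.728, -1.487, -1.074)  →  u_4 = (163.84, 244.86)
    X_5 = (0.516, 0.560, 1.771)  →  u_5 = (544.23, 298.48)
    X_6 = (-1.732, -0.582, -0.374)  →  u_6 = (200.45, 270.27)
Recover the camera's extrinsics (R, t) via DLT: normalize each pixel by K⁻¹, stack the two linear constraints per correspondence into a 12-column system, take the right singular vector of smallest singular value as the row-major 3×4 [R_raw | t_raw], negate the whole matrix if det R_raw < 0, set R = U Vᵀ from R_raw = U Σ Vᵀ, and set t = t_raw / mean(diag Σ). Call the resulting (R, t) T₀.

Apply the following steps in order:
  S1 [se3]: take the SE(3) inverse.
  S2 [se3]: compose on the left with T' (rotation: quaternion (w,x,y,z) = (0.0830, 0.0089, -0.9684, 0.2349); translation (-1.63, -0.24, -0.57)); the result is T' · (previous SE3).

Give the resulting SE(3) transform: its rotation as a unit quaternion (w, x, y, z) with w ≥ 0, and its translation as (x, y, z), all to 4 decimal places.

rotation (quat) = (0.0647, 0.2878, 0.3374, -0.8939), translation = (0.6435, 2.5390, -3.0588)

source (pnp_recover): camera pose = R=[0.7240 0.3695 0.5825; -0.4156 -0.4403 0.7959; 0.5505 -0.8183 -0.1652], t=(0.2700, 0.0100, 4.3603)
after S1 (invert_se3): R=[0.7240 -0.4156 0.5505; 0.3695 -0.4403 -0.8183; 0.5825 0.7959 -0.1652], t=(-2.5919, 3.4726, 0.5553)
after S2 (compose_se3): R=[-0.8259 0.3099 -0.4710; 0.0785 -0.7640 -0.6404; -0.5583 -0.5659 0.6066], t=(0.6435, 2.5390, -3.0588)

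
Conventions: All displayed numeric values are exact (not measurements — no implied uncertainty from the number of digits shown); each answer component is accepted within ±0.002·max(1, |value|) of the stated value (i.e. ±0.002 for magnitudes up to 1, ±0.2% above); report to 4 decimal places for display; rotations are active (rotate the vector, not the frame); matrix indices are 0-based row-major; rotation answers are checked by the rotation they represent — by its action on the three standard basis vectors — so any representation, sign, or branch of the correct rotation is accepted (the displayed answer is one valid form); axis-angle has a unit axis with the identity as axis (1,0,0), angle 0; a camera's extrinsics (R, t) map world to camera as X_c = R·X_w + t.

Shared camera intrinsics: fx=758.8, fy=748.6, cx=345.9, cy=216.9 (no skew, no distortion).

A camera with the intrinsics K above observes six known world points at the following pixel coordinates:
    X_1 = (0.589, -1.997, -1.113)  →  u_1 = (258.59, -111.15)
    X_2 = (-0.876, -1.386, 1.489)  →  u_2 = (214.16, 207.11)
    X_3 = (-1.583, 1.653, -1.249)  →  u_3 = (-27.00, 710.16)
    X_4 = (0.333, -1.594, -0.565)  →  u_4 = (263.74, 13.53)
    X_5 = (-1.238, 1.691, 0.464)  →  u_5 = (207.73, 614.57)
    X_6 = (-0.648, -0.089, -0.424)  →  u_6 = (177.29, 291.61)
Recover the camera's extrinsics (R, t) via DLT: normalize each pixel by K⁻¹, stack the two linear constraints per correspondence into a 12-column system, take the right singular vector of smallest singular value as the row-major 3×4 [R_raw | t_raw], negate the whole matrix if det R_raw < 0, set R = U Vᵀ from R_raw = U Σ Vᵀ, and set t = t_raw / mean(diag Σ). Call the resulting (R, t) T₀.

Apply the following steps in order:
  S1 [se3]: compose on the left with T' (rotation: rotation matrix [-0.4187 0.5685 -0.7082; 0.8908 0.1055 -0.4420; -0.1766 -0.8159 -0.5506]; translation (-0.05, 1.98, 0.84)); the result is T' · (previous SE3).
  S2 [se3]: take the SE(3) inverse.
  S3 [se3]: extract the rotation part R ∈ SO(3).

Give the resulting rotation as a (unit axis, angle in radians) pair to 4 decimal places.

source (pnp_recover): camera pose = R=[0.9379 0.2782 0.2072; -0.3308 0.8971 0.2929; -0.1044 -0.3433 0.9334], t=(-0.2602, 0.4303, 4.7115)
after S1 (compose_se3): R=[-0.5068 0.6366 -0.5812; 0.8467 0.4941 -0.1971; 0.1617 -0.5921 -0.7895], t=(-3.0330, -0.2888, -2.0592)
after S2 (invert_se3): R=[-0.5068 0.8467 0.1617; 0.6366 0.4941 -0.5921; -0.5812 -0.1971 -0.7895], t=(-0.9595, 0.8545, -3.4455)
after S3 (rot_of_se3): [-0.5068 0.8467 0.1617; 0.6366 0.4941 -0.5921; -0.5812 -0.1971 -0.7895]

rotation (axis_angle) = ((0.4554, 0.8567, -0.2423), 2.6931)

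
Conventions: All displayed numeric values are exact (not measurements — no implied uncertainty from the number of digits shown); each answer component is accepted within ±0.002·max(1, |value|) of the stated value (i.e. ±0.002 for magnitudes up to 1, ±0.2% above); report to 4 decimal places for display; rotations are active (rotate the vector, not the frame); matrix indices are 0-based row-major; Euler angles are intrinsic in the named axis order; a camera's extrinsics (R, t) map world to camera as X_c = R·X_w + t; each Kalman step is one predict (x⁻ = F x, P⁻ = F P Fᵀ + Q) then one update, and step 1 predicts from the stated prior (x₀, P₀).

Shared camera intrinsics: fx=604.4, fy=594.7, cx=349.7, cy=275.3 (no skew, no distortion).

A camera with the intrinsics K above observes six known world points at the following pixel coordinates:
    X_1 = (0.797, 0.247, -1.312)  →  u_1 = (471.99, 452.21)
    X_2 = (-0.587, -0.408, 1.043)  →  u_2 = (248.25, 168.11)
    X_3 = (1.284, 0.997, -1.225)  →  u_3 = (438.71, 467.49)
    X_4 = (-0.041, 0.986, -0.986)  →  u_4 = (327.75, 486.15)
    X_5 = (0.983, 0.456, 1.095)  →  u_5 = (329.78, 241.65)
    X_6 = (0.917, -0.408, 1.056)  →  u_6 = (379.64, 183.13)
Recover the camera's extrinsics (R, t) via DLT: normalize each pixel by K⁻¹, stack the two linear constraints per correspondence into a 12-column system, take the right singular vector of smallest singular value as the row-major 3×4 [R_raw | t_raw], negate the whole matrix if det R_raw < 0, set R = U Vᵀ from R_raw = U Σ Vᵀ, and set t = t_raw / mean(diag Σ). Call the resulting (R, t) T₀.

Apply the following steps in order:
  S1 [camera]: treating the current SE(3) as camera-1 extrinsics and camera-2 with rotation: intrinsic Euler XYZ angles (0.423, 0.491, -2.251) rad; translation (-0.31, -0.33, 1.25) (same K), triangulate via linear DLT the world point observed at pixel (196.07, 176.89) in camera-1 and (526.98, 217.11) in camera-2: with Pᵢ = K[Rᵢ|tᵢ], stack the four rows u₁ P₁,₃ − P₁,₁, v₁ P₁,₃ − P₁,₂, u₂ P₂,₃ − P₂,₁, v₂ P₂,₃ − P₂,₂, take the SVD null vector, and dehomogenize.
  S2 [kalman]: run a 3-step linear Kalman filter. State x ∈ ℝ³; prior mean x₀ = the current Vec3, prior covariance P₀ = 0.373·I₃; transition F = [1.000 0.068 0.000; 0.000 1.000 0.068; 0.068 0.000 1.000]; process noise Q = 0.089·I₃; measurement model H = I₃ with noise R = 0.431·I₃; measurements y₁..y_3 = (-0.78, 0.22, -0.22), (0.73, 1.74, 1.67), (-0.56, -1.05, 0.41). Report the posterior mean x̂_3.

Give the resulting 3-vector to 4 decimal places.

source (pnp_recover): camera pose = R=[0.6646 -0.5685 -0.4849; -0.0370 0.6230 -0.7813; 0.7463 0.5372 0.3930], t=(-0.0600, 0.2701, 4.5600)
after S1 (triangulate): (-0.6928, -0.0138, 1.3332)
after S2 (kf_track): (-0.2733, 0.1523, 0.7360)

result = (-0.2733, 0.1523, 0.7360)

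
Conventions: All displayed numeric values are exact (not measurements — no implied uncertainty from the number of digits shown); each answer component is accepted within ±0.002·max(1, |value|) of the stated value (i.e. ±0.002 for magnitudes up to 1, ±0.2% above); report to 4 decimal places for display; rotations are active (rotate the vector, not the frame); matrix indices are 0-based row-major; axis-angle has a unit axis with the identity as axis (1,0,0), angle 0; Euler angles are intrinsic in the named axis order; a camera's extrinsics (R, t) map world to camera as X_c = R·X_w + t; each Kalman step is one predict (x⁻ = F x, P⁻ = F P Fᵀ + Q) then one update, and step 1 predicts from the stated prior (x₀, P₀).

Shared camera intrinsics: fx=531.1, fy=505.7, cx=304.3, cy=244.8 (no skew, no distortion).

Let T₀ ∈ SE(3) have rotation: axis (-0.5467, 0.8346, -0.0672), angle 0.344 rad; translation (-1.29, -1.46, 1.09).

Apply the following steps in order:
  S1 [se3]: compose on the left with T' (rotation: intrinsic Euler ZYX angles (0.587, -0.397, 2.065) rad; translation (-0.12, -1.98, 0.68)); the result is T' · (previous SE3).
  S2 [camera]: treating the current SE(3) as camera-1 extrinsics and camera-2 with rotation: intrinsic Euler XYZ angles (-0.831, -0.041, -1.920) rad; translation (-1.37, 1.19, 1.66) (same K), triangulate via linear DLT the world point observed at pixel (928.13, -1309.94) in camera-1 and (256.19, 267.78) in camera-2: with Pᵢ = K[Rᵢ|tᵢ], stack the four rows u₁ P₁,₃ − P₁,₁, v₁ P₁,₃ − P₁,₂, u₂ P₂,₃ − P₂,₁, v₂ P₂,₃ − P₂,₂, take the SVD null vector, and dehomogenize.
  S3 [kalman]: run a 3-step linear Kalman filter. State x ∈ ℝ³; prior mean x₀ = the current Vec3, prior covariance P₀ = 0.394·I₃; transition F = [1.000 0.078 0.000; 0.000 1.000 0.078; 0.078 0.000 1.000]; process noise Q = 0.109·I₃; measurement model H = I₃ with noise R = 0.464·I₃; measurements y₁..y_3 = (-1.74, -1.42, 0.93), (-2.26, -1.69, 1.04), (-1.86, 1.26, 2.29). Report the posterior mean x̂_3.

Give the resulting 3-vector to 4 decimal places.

result = (-1.3199, 0.1484, 1.3787)

after S1 (compose_se3): R=[0.5585 -0.1436 0.8170; 0.6950 -0.4567 -0.5554; 0.4529 0.8780 -0.1552], t=(-0.3824, -2.4753, -1.4809)
after S2 (triangulate): (1.7981, 1.7729, 0.6785)
after S3 (kf_track): (-1.3199, 0.1484, 1.3787)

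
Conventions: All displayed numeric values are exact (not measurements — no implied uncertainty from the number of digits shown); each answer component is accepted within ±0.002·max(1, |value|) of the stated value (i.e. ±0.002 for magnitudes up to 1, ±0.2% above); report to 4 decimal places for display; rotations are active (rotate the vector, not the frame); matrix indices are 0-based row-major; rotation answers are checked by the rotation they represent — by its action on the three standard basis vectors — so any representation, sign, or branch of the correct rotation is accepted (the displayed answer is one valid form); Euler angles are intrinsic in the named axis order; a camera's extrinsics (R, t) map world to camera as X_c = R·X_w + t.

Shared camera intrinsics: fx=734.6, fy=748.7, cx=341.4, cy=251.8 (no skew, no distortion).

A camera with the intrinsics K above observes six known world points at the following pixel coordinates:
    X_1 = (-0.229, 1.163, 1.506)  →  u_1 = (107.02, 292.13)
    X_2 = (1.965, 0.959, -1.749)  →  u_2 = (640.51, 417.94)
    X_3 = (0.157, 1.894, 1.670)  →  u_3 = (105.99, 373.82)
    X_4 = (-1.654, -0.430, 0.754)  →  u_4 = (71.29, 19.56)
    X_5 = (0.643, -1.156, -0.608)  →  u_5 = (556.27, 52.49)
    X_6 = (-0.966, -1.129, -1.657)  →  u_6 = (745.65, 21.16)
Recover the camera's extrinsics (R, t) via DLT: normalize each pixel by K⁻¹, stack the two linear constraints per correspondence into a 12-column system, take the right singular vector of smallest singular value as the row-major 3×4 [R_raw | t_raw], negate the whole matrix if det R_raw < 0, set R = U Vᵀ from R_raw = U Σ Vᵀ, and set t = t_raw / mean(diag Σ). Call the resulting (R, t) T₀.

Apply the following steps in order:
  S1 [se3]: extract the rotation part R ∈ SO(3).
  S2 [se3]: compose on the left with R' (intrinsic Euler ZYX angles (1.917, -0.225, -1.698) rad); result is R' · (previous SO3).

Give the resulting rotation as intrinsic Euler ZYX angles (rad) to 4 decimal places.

rotation (euler_zyx) = (2.9839, 0.0021, -1.4733)

source (pnp_recover): camera pose = R=[0.4702 -0.3061 -0.8278; -0.0023 0.9375 -0.3480; 0.8826 0.1655 0.4401], t=(0.1300, -0.3000, 4.3001)
after S1 (rot_of_se3): [0.4702 -0.3061 -0.8278; -0.0023 0.9375 -0.3480; 0.8826 0.1655 0.4401]
after S2 (compose_so3): [-0.9876 -0.0133 -0.1565; 0.1570 -0.0965 -0.9829; -0.0021 -0.9952 0.0974]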